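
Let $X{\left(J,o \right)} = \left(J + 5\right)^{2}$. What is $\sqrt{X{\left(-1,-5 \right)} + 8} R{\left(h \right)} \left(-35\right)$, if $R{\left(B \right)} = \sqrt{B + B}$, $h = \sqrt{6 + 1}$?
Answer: $- 140 \sqrt{3} \sqrt[4]{7} \approx -394.42$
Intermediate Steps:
$X{\left(J,o \right)} = \left(5 + J\right)^{2}$
$h = \sqrt{7} \approx 2.6458$
$R{\left(B \right)} = \sqrt{2} \sqrt{B}$ ($R{\left(B \right)} = \sqrt{2 B} = \sqrt{2} \sqrt{B}$)
$\sqrt{X{\left(-1,-5 \right)} + 8} R{\left(h \right)} \left(-35\right) = \sqrt{\left(5 - 1\right)^{2} + 8} \sqrt{2} \sqrt{\sqrt{7}} \left(-35\right) = \sqrt{4^{2} + 8} \sqrt{2} \sqrt[4]{7} \left(-35\right) = \sqrt{16 + 8} \sqrt{2} \sqrt[4]{7} \left(-35\right) = \sqrt{24} \sqrt{2} \sqrt[4]{7} \left(-35\right) = 2 \sqrt{6} \sqrt{2} \sqrt[4]{7} \left(-35\right) = 4 \sqrt{3} \sqrt[4]{7} \left(-35\right) = - 140 \sqrt{3} \sqrt[4]{7}$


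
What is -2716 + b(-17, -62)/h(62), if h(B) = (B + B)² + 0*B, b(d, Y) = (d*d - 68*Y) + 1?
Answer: -20878355/7688 ≈ -2715.7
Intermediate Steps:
b(d, Y) = 1 + d² - 68*Y (b(d, Y) = (d² - 68*Y) + 1 = 1 + d² - 68*Y)
h(B) = 4*B² (h(B) = (2*B)² + 0 = 4*B² + 0 = 4*B²)
-2716 + b(-17, -62)/h(62) = -2716 + (1 + (-17)² - 68*(-62))/((4*62²)) = -2716 + (1 + 289 + 4216)/((4*3844)) = -2716 + 4506/15376 = -2716 + 4506*(1/15376) = -2716 + 2253/7688 = -20878355/7688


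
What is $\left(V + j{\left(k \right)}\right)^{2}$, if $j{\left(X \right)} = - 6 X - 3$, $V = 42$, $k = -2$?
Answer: $2601$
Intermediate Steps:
$j{\left(X \right)} = -3 - 6 X$
$\left(V + j{\left(k \right)}\right)^{2} = \left(42 - -9\right)^{2} = \left(42 + \left(-3 + 12\right)\right)^{2} = \left(42 + 9\right)^{2} = 51^{2} = 2601$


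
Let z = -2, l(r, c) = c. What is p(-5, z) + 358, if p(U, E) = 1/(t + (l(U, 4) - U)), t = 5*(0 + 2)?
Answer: 6803/19 ≈ 358.05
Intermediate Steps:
t = 10 (t = 5*2 = 10)
p(U, E) = 1/(14 - U) (p(U, E) = 1/(10 + (4 - U)) = 1/(14 - U))
p(-5, z) + 358 = 1/(14 - 1*(-5)) + 358 = 1/(14 + 5) + 358 = 1/19 + 358 = 6803/19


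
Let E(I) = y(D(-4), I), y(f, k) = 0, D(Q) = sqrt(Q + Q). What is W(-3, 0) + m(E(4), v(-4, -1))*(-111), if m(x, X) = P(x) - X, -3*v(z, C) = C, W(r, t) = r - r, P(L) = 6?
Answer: -629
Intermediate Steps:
D(Q) = sqrt(2)*sqrt(Q) (D(Q) = sqrt(2*Q) = sqrt(2)*sqrt(Q))
W(r, t) = 0
v(z, C) = -C/3
E(I) = 0
m(x, X) = 6 - X
W(-3, 0) + m(E(4), v(-4, -1))*(-111) = 0 + (6 - (-1)*(-1)/3)*(-111) = 0 + (6 - 1*1/3)*(-111) = 0 + (6 - 1/3)*(-111) = 0 + (17/3)*(-111) = 0 - 629 = -629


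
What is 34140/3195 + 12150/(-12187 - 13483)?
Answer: 5583697/546771 ≈ 10.212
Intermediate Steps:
34140/3195 + 12150/(-12187 - 13483) = 34140*(1/3195) + 12150/(-25670) = 2276/213 + 12150*(-1/25670) = 2276/213 - 1215/2567 = 5583697/546771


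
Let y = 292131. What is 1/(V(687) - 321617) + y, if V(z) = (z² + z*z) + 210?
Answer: 181860603562/622531 ≈ 2.9213e+5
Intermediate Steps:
V(z) = 210 + 2*z² (V(z) = (z² + z²) + 210 = 2*z² + 210 = 210 + 2*z²)
1/(V(687) - 321617) + y = 1/((210 + 2*687²) - 321617) + 292131 = 1/((210 + 2*471969) - 321617) + 292131 = 1/((210 + 943938) - 321617) + 292131 = 1/(944148 - 321617) + 292131 = 1/622531 + 292131 = 181860603562/622531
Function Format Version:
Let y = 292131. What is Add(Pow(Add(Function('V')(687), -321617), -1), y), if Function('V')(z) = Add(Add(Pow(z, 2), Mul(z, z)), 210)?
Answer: Rational(181860603562, 622531) ≈ 2.9213e+5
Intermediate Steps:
Function('V')(z) = Add(210, Mul(2, Pow(z, 2))) (Function('V')(z) = Add(Add(Pow(z, 2), Pow(z, 2)), 210) = Add(Mul(2, Pow(z, 2)), 210) = Add(210, Mul(2, Pow(z, 2))))
Add(Pow(Add(Function('V')(687), -321617), -1), y) = Add(Pow(Add(Add(210, Mul(2, Pow(687, 2))), -321617), -1), 292131) = Add(Pow(Add(Add(210, Mul(2, 471969)), -321617), -1), 292131) = Add(Pow(Add(Add(210, 943938), -321617), -1), 292131) = Add(Pow(Add(944148, -321617), -1), 292131) = Add(Pow(622531, -1), 292131) = Add(Rational(1, 622531), 292131) = Rational(181860603562, 622531)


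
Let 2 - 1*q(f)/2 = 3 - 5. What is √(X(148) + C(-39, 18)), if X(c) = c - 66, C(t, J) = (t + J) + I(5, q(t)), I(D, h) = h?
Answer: √69 ≈ 8.3066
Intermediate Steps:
q(f) = 8 (q(f) = 4 - 2*(3 - 5) = 4 - 2*(-2) = 4 + 4 = 8)
C(t, J) = 8 + J + t (C(t, J) = (t + J) + 8 = (J + t) + 8 = 8 + J + t)
X(c) = -66 + c
√(X(148) + C(-39, 18)) = √((-66 + 148) + (8 + 18 - 39)) = √(82 - 13) = √69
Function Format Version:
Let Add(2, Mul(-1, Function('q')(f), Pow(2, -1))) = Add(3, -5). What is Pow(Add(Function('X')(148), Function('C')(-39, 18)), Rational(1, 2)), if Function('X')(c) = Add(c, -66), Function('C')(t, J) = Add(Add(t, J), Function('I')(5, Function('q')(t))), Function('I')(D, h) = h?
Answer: Pow(69, Rational(1, 2)) ≈ 8.3066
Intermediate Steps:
Function('q')(f) = 8 (Function('q')(f) = Add(4, Mul(-2, Add(3, -5))) = Add(4, Mul(-2, -2)) = Add(4, 4) = 8)
Function('C')(t, J) = Add(8, J, t) (Function('C')(t, J) = Add(Add(t, J), 8) = Add(Add(J, t), 8) = Add(8, J, t))
Function('X')(c) = Add(-66, c)
Pow(Add(Function('X')(148), Function('C')(-39, 18)), Rational(1, 2)) = Pow(Add(Add(-66, 148), Add(8, 18, -39)), Rational(1, 2)) = Pow(Add(82, -13), Rational(1, 2)) = Pow(69, Rational(1, 2))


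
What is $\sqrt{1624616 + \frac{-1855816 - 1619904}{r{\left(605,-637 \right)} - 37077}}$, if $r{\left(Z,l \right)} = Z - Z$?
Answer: $\frac{4 \sqrt{139593429224169}}{37077} \approx 1274.6$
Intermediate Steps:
$r{\left(Z,l \right)} = 0$
$\sqrt{1624616 + \frac{-1855816 - 1619904}{r{\left(605,-637 \right)} - 37077}} = \sqrt{1624616 + \frac{-1855816 - 1619904}{0 - 37077}} = \sqrt{1624616 - \frac{3475720}{-37077}} = \sqrt{1624616 - - \frac{3475720}{37077}} = \sqrt{1624616 + \frac{3475720}{37077}} = \sqrt{\frac{60239363152}{37077}} = \frac{4 \sqrt{139593429224169}}{37077}$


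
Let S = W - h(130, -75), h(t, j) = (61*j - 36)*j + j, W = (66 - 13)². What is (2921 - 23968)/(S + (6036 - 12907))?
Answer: 21047/349812 ≈ 0.060167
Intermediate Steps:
W = 2809 (W = 53² = 2809)
h(t, j) = j + j*(-36 + 61*j) (h(t, j) = (-36 + 61*j)*j + j = j*(-36 + 61*j) + j = j + j*(-36 + 61*j))
S = -342941 (S = 2809 - (-75)*(-35 + 61*(-75)) = 2809 - (-75)*(-35 - 4575) = 2809 - (-75)*(-4610) = 2809 - 1*345750 = 2809 - 345750 = -342941)
(2921 - 23968)/(S + (6036 - 12907)) = (2921 - 23968)/(-342941 + (6036 - 12907)) = -21047/(-342941 - 6871) = -21047/(-349812) = -21047*(-1/349812) = 21047/349812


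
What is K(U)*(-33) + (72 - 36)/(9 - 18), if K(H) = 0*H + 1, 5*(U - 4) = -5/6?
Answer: -37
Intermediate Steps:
U = 23/6 (U = 4 + (-5/6)/5 = 4 + (-5*⅙)/5 = 4 + (⅕)*(-⅚) = 4 - ⅙ = 23/6 ≈ 3.8333)
K(H) = 1 (K(H) = 0 + 1 = 1)
K(U)*(-33) + (72 - 36)/(9 - 18) = 1*(-33) + (72 - 36)/(9 - 18) = -33 + 36/(-9) = -33 + 36*(-⅑) = -33 - 4 = -37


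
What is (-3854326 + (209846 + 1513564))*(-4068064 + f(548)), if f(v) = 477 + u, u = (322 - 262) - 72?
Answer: 8667711790684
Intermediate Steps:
u = -12 (u = 60 - 72 = -12)
f(v) = 465 (f(v) = 477 - 12 = 465)
(-3854326 + (209846 + 1513564))*(-4068064 + f(548)) = (-3854326 + (209846 + 1513564))*(-4068064 + 465) = (-3854326 + 1723410)*(-4067599) = -2130916*(-4067599) = 8667711790684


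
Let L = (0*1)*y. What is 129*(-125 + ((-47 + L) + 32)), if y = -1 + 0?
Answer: -18060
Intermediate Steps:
y = -1
L = 0 (L = (0*1)*(-1) = 0*(-1) = 0)
129*(-125 + ((-47 + L) + 32)) = 129*(-125 + ((-47 + 0) + 32)) = 129*(-125 + (-47 + 32)) = 129*(-125 - 15) = 129*(-140) = -18060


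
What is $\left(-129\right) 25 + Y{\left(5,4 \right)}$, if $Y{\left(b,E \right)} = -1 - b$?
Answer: $-3231$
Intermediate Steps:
$\left(-129\right) 25 + Y{\left(5,4 \right)} = \left(-129\right) 25 - 6 = -3225 - 6 = -3231$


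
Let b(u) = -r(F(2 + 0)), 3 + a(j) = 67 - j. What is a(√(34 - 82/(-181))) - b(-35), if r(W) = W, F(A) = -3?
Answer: 61 - 2*√282179/181 ≈ 55.130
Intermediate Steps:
a(j) = 64 - j (a(j) = -3 + (67 - j) = 64 - j)
b(u) = 3 (b(u) = -1*(-3) = 3)
a(√(34 - 82/(-181))) - b(-35) = (64 - √(34 - 82/(-181))) - 1*3 = (64 - √(34 - 82*(-1/181))) - 3 = (64 - √(34 + 82/181)) - 3 = (64 - √(6236/181)) - 3 = (64 - 2*√282179/181) - 3 = 61 - 2*√282179/181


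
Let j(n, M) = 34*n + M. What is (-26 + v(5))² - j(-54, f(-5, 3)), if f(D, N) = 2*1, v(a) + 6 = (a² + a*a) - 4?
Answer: 2030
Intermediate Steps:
v(a) = -10 + 2*a² (v(a) = -6 + ((a² + a*a) - 4) = -6 + ((a² + a²) - 4) = -6 + (2*a² - 4) = -6 + (-4 + 2*a²) = -10 + 2*a²)
f(D, N) = 2
j(n, M) = M + 34*n
(-26 + v(5))² - j(-54, f(-5, 3)) = (-26 + (-10 + 2*5²))² - (2 + 34*(-54)) = (-26 + (-10 + 2*25))² - (2 - 1836) = (-26 + (-10 + 50))² - 1*(-1834) = (-26 + 40)² + 1834 = 14² + 1834 = 196 + 1834 = 2030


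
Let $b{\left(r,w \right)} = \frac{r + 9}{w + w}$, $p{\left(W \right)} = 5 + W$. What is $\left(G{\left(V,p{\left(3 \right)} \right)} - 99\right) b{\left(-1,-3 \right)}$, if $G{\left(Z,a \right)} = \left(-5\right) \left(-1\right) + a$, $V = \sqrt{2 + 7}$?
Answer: $\frac{344}{3} \approx 114.67$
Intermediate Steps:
$V = 3$ ($V = \sqrt{9} = 3$)
$G{\left(Z,a \right)} = 5 + a$
$b{\left(r,w \right)} = \frac{9 + r}{2 w}$
$\left(G{\left(V,p{\left(3 \right)} \right)} - 99\right) b{\left(-1,-3 \right)} = \left(\left(5 + \left(5 + 3\right)\right) - 99\right) \frac{9 - 1}{2 \left(-3\right)} = \left(\left(5 + 8\right) - 99\right) \frac{1}{2} \left(- \frac{1}{3}\right) 8 = \left(13 - 99\right) \left(- \frac{4}{3}\right) = \left(-86\right) \left(- \frac{4}{3}\right) = \frac{344}{3}$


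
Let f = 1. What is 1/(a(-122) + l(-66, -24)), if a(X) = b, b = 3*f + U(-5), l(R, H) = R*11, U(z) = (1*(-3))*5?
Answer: -1/738 ≈ -0.0013550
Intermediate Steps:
U(z) = -15 (U(z) = -3*5 = -15)
l(R, H) = 11*R
b = -12 (b = 3*1 - 15 = 3 - 15 = -12)
a(X) = -12
1/(a(-122) + l(-66, -24)) = 1/(-12 + 11*(-66)) = 1/(-12 - 726) = 1/(-738) = -1/738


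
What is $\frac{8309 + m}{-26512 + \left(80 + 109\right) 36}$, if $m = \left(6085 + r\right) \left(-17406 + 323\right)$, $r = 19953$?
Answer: $\frac{444798845}{19708} \approx 22569.0$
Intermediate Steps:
$m = -444807154$ ($m = \left(6085 + 19953\right) \left(-17406 + 323\right) = 26038 \left(-17083\right) = -444807154$)
$\frac{8309 + m}{-26512 + \left(80 + 109\right) 36} = \frac{8309 - 444807154}{-26512 + \left(80 + 109\right) 36} = - \frac{444798845}{-26512 + 189 \cdot 36} = - \frac{444798845}{-26512 + 6804} = - \frac{444798845}{-19708} = \left(-444798845\right) \left(- \frac{1}{19708}\right) = \frac{444798845}{19708}$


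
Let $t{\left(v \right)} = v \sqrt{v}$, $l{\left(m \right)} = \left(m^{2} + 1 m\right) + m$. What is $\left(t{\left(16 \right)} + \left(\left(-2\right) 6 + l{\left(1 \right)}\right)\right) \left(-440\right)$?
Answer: $-24200$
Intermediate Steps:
$l{\left(m \right)} = m^{2} + 2 m$ ($l{\left(m \right)} = \left(m^{2} + m\right) + m = \left(m + m^{2}\right) + m = m^{2} + 2 m$)
$t{\left(v \right)} = v^{\frac{3}{2}}$
$\left(t{\left(16 \right)} + \left(\left(-2\right) 6 + l{\left(1 \right)}\right)\right) \left(-440\right) = \left(16^{\frac{3}{2}} + \left(\left(-2\right) 6 + 1 \left(2 + 1\right)\right)\right) \left(-440\right) = \left(64 + \left(-12 + 1 \cdot 3\right)\right) \left(-440\right) = \left(64 + \left(-12 + 3\right)\right) \left(-440\right) = \left(64 - 9\right) \left(-440\right) = 55 \left(-440\right) = -24200$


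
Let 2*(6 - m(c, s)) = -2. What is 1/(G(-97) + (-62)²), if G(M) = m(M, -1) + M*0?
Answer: 1/3851 ≈ 0.00025967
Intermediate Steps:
m(c, s) = 7 (m(c, s) = 6 - ½*(-2) = 6 + 1 = 7)
G(M) = 7 (G(M) = 7 + M*0 = 7 + 0 = 7)
1/(G(-97) + (-62)²) = 1/(7 + (-62)²) = 1/(7 + 3844) = 1/3851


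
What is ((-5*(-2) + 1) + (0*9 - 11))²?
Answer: 0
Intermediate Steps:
((-5*(-2) + 1) + (0*9 - 11))² = ((10 + 1) + (0 - 11))² = (11 - 11)² = 0² = 0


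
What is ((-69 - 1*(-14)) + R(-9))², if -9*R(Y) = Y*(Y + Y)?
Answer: 5329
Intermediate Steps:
R(Y) = -2*Y²/9 (R(Y) = -Y*(Y + Y)/9 = -Y*2*Y/9 = -2*Y²/9)
((-69 - 1*(-14)) + R(-9))² = ((-69 - 1*(-14)) - 2/9*(-9)²)² = ((-69 + 14) - 2/9*81)² = (-55 - 18)² = (-73)² = 5329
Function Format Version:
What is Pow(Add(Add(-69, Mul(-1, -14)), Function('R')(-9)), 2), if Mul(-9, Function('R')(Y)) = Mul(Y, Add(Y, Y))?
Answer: 5329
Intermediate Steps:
Function('R')(Y) = Mul(Rational(-2, 9), Pow(Y, 2)) (Function('R')(Y) = Mul(Rational(-1, 9), Mul(Y, Add(Y, Y))) = Mul(Rational(-1, 9), Mul(Y, Mul(2, Y))) = Mul(Rational(-1, 9), Mul(2, Pow(Y, 2))) = Mul(Rational(-2, 9), Pow(Y, 2)))
Pow(Add(Add(-69, Mul(-1, -14)), Function('R')(-9)), 2) = Pow(Add(Add(-69, Mul(-1, -14)), Mul(Rational(-2, 9), Pow(-9, 2))), 2) = Pow(Add(Add(-69, 14), Mul(Rational(-2, 9), 81)), 2) = Pow(Add(-55, -18), 2) = Pow(-73, 2) = 5329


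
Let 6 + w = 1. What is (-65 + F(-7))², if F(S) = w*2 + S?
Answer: 6724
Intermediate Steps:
w = -5 (w = -6 + 1 = -5)
F(S) = -10 + S (F(S) = -5*2 + S = -10 + S)
(-65 + F(-7))² = (-65 + (-10 - 7))² = (-65 - 17)² = (-82)² = 6724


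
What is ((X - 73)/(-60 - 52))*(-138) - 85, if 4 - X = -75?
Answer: -2173/28 ≈ -77.607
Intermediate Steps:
X = 79 (X = 4 - 1*(-75) = 4 + 75 = 79)
((X - 73)/(-60 - 52))*(-138) - 85 = ((79 - 73)/(-60 - 52))*(-138) - 85 = (6/(-112))*(-138) - 85 = (6*(-1/112))*(-138) - 85 = -3/56*(-138) - 85 = 207/28 - 85 = -2173/28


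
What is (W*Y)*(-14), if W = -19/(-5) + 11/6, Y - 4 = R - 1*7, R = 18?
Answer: -1183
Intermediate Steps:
Y = 15 (Y = 4 + (18 - 1*7) = 4 + (18 - 7) = 4 + 11 = 15)
W = 169/30 (W = -19*(-⅕) + 11*(⅙) = 19/5 + 11/6 = 169/30 ≈ 5.6333)
(W*Y)*(-14) = ((169/30)*15)*(-14) = (169/2)*(-14) = -1183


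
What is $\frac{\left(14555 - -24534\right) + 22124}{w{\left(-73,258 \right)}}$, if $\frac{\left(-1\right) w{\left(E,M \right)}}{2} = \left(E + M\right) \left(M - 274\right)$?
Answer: $\frac{61213}{5920} \approx 10.34$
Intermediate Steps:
$w{\left(E,M \right)} = - 2 \left(-274 + M\right) \left(E + M\right)$ ($w{\left(E,M \right)} = - 2 \left(E + M\right) \left(M - 274\right) = - 2 \left(E + M\right) \left(-274 + M\right) = - 2 \left(-274 + M\right) \left(E + M\right)$)
$\frac{\left(14555 - -24534\right) + 22124}{w{\left(-73,258 \right)}} = \frac{\left(14555 - -24534\right) + 22124}{- 2 \cdot 258^{2} + 548 \left(-73\right) + 548 \cdot 258 - \left(-146\right) 258} = \frac{\left(14555 + 24534\right) + 22124}{\left(-2\right) 66564 - 40004 + 141384 + 37668} = \frac{39089 + 22124}{-133128 - 40004 + 141384 + 37668} = \frac{61213}{5920}$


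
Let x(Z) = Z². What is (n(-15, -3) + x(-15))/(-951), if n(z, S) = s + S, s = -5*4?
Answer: -202/951 ≈ -0.21241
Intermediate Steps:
s = -20
n(z, S) = -20 + S
(n(-15, -3) + x(-15))/(-951) = ((-20 - 3) + (-15)²)/(-951) = (-23 + 225)*(-1/951) = 202*(-1/951) = -202/951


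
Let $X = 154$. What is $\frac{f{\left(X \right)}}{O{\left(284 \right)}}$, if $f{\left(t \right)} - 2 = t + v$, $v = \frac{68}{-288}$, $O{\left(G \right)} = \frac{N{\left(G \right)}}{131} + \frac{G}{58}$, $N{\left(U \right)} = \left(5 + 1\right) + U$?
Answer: $\frac{42605785}{1944864} \approx 21.907$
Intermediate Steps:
$N{\left(U \right)} = 6 + U$
$O{\left(G \right)} = \frac{6}{131} + \frac{189 G}{7598}$ ($O{\left(G \right)} = \frac{6 + G}{131} + \frac{G}{58} = \left(6 + G\right) \frac{1}{131} + G \frac{1}{58} = \left(\frac{6}{131} + \frac{G}{131}\right) + \frac{G}{58} = \frac{6}{131} + \frac{189 G}{7598}$)
$v = - \frac{17}{72}$ ($v = 68 \left(- \frac{1}{288}\right) = - \frac{17}{72} \approx -0.23611$)
$f{\left(t \right)} = \frac{127}{72} + t$ ($f{\left(t \right)} = 2 + \left(t - \frac{17}{72}\right) = 2 + \left(- \frac{17}{72} + t\right) = \frac{127}{72} + t$)
$\frac{f{\left(X \right)}}{O{\left(284 \right)}} = \frac{\frac{127}{72} + 154}{\frac{6}{131} + \frac{189}{7598} \cdot 284} = \frac{11215}{72 \left(\frac{6}{131} + \frac{26838}{3799}\right)} = \frac{11215}{72 \cdot \frac{27012}{3799}} = \frac{11215}{72} \cdot \frac{3799}{27012} = \frac{42605785}{1944864}$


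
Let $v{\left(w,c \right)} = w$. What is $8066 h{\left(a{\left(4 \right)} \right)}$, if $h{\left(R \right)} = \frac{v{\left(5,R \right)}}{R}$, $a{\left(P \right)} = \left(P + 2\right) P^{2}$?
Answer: $\frac{20165}{48} \approx 420.1$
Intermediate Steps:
$a{\left(P \right)} = P^{2} \left(2 + P\right)$ ($a{\left(P \right)} = \left(2 + P\right) P^{2} = P^{2} \left(2 + P\right)$)
$h{\left(R \right)} = \frac{5}{R}$
$8066 h{\left(a{\left(4 \right)} \right)} = 8066 \frac{5}{4^{2} \left(2 + 4\right)} = 8066 \frac{5}{16 \cdot 6} = 8066 \cdot \frac{5}{96} = \frac{20165}{48}$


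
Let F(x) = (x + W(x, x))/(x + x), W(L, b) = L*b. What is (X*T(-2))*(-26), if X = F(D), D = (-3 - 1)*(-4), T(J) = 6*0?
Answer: 0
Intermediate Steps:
T(J) = 0
D = 16 (D = -4*(-4) = 16)
F(x) = (x + x²)/(2*x) (F(x) = (x + x*x)/(x + x) = (x + x²)/((2*x)) = (x + x²)*(1/(2*x)) = (x + x²)/(2*x))
X = 17/2 (X = ½ + (½)*16 = ½ + 8 = 17/2 ≈ 8.5000)
(X*T(-2))*(-26) = ((17/2)*0)*(-26) = 0*(-26) = 0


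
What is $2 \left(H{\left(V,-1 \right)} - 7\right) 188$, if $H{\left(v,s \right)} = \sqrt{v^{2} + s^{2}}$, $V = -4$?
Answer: $-2632 + 376 \sqrt{17} \approx -1081.7$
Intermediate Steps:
$H{\left(v,s \right)} = \sqrt{s^{2} + v^{2}}$
$2 \left(H{\left(V,-1 \right)} - 7\right) 188 = 2 \left(\sqrt{\left(-1\right)^{2} + \left(-4\right)^{2}} - 7\right) 188 = 2 \left(\sqrt{1 + 16} - 7\right) 188 = 2 \left(\sqrt{17} - 7\right) 188 = 2 \left(-7 + \sqrt{17}\right) 188 = \left(-14 + 2 \sqrt{17}\right) 188 = -2632 + 376 \sqrt{17}$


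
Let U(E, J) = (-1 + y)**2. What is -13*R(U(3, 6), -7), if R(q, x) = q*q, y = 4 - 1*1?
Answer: -208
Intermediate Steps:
y = 3 (y = 4 - 1 = 3)
U(E, J) = 4 (U(E, J) = (-1 + 3)**2 = 2**2 = 4)
R(q, x) = q**2
-13*R(U(3, 6), -7) = -13*4**2 = -13*16 = -208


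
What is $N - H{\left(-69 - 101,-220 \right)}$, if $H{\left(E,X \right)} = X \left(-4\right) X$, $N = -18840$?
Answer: $174760$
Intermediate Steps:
$H{\left(E,X \right)} = - 4 X^{2}$ ($H{\left(E,X \right)} = - 4 X X = - 4 X^{2}$)
$N - H{\left(-69 - 101,-220 \right)} = -18840 - - 4 \left(-220\right)^{2} = -18840 - \left(-4\right) 48400 = -18840 - -193600 = -18840 + 193600 = 174760$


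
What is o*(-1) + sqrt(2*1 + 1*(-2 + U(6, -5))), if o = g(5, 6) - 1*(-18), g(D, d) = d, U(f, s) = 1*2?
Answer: -24 + sqrt(2) ≈ -22.586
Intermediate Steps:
U(f, s) = 2
o = 24 (o = 6 - 1*(-18) = 6 + 18 = 24)
o*(-1) + sqrt(2*1 + 1*(-2 + U(6, -5))) = 24*(-1) + sqrt(2*1 + 1*(-2 + 2)) = -24 + sqrt(2 + 1*0) = -24 + sqrt(2 + 0) = -24 + sqrt(2)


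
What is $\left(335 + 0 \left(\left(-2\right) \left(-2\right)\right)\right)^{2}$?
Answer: $112225$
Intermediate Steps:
$\left(335 + 0 \left(\left(-2\right) \left(-2\right)\right)\right)^{2} = \left(335 + 0 \cdot 4\right)^{2} = \left(335 + 0\right)^{2} = 335^{2} = 112225$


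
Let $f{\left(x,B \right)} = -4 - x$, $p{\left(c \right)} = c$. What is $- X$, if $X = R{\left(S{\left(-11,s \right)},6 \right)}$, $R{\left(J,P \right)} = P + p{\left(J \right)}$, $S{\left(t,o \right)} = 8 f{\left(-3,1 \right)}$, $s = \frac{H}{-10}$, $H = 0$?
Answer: $2$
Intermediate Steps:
$s = 0$ ($s = \frac{0}{-10} = 0 \left(- \frac{1}{10}\right) = 0$)
$S{\left(t,o \right)} = -8$ ($S{\left(t,o \right)} = 8 \left(-4 - -3\right) = 8 \left(-4 + 3\right) = 8 \left(-1\right) = -8$)
$R{\left(J,P \right)} = J + P$ ($R{\left(J,P \right)} = P + J = J + P$)
$X = -2$ ($X = -8 + 6 = -2$)
$- X = \left(-1\right) \left(-2\right) = 2$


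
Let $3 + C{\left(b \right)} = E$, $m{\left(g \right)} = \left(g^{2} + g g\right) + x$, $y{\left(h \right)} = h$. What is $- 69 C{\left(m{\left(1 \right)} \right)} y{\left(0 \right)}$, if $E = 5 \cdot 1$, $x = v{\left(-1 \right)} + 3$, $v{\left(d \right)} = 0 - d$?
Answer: $0$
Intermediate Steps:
$v{\left(d \right)} = - d$
$x = 4$ ($x = \left(-1\right) \left(-1\right) + 3 = 1 + 3 = 4$)
$m{\left(g \right)} = 4 + 2 g^{2}$ ($m{\left(g \right)} = \left(g^{2} + g g\right) + 4 = \left(g^{2} + g^{2}\right) + 4 = 2 g^{2} + 4 = 4 + 2 g^{2}$)
$E = 5$
$C{\left(b \right)} = 2$ ($C{\left(b \right)} = -3 + 5 = 2$)
$- 69 C{\left(m{\left(1 \right)} \right)} y{\left(0 \right)} = \left(-69\right) 2 \cdot 0 = \left(-138\right) 0 = 0$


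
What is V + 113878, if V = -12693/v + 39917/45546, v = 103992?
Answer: 89896261297697/789403272 ≈ 1.1388e+5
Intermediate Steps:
V = 595488881/789403272 (V = -12693/103992 + 39917/45546 = -12693*1/103992 + 39917*(1/45546) = -4231/34664 + 39917/45546 = 595488881/789403272 ≈ 0.75435)
V + 113878 = 595488881/789403272 + 113878 = 89896261297697/789403272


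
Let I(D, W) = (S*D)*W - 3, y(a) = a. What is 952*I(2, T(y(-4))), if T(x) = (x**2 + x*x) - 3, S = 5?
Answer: 273224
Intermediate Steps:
T(x) = -3 + 2*x**2 (T(x) = (x**2 + x**2) - 3 = 2*x**2 - 3 = -3 + 2*x**2)
I(D, W) = -3 + 5*D*W (I(D, W) = (5*D)*W - 3 = 5*D*W - 3 = -3 + 5*D*W)
952*I(2, T(y(-4))) = 952*(-3 + 5*2*(-3 + 2*(-4)**2)) = 952*(-3 + 5*2*(-3 + 2*16)) = 952*(-3 + 5*2*(-3 + 32)) = 952*(-3 + 5*2*29) = 952*(-3 + 290) = 952*287 = 273224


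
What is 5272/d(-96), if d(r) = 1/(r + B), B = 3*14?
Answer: -284688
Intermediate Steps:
B = 42
d(r) = 1/(42 + r) (d(r) = 1/(r + 42) = 1/(42 + r))
5272/d(-96) = 5272/(1/(42 - 96)) = 5272/(1/(-54)) = 5272/(-1/54) = 5272*(-54) = -284688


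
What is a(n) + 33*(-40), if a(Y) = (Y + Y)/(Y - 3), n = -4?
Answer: -9232/7 ≈ -1318.9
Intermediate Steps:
a(Y) = 2*Y/(-3 + Y) (a(Y) = (2*Y)/(-3 + Y) = 2*Y/(-3 + Y))
a(n) + 33*(-40) = 2*(-4)/(-3 - 4) + 33*(-40) = 2*(-4)/(-7) - 1320 = 2*(-4)*(-1/7) - 1320 = 8/7 - 1320 = -9232/7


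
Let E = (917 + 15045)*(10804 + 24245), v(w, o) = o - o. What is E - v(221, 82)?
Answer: 559452138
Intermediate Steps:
v(w, o) = 0
E = 559452138 (E = 15962*35049 = 559452138)
E - v(221, 82) = 559452138 - 1*0 = 559452138 + 0 = 559452138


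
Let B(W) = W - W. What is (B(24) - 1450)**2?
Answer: 2102500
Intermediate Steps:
B(W) = 0
(B(24) - 1450)**2 = (0 - 1450)**2 = (-1450)**2 = 2102500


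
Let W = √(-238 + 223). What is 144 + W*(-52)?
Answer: 144 - 52*I*√15 ≈ 144.0 - 201.4*I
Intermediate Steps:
W = I*√15 (W = √(-15) = I*√15 ≈ 3.873*I)
144 + W*(-52) = 144 + (I*√15)*(-52) = 144 - 52*I*√15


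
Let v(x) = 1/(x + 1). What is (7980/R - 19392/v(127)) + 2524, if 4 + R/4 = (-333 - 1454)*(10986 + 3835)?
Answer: -21891302685469/8828377 ≈ -2.4797e+6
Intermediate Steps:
R = -105940524 (R = -16 + 4*((-333 - 1454)*(10986 + 3835)) = -16 + 4*(-1787*14821) = -16 + 4*(-26485127) = -16 - 105940508 = -105940524)
v(x) = 1/(1 + x)
(7980/R - 19392/v(127)) + 2524 = (7980/(-105940524) - 19392/(1/(1 + 127))) + 2524 = (7980*(-1/105940524) - 19392/(1/128)) + 2524 = (-665/8828377 - 19392/1/128) + 2524 = (-665/8828377 - 19392*128) + 2524 = (-665/8828377 - 2482176) + 2524 = -21913585509017/8828377 + 2524 = -21891302685469/8828377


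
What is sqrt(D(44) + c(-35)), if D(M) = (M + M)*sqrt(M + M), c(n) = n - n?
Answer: 4*2**(1/4)*11**(3/4) ≈ 28.732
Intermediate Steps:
c(n) = 0
D(M) = 2*sqrt(2)*M**(3/2) (D(M) = (2*M)*sqrt(2*M) = (2*M)*(sqrt(2)*sqrt(M)) = 2*sqrt(2)*M**(3/2))
sqrt(D(44) + c(-35)) = sqrt(2*sqrt(2)*44**(3/2) + 0) = sqrt(2*sqrt(2)*(88*sqrt(11)) + 0) = sqrt(176*sqrt(22) + 0) = sqrt(176*sqrt(22)) = 4*2**(1/4)*11**(3/4)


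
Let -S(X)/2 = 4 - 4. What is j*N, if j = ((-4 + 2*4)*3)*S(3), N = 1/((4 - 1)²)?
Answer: 0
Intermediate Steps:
S(X) = 0 (S(X) = -2*(4 - 4) = -2*0 = 0)
N = ⅑ (N = 1/(3²) = 1/9 = ⅑ ≈ 0.11111)
j = 0 (j = ((-4 + 2*4)*3)*0 = ((-4 + 8)*3)*0 = (4*3)*0 = 12*0 = 0)
j*N = 0*(⅑) = 0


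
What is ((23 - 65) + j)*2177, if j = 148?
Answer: 230762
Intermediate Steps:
((23 - 65) + j)*2177 = ((23 - 65) + 148)*2177 = (-42 + 148)*2177 = 106*2177 = 230762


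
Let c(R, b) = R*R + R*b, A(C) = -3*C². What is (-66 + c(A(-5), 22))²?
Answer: 15280281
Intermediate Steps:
c(R, b) = R² + R*b
(-66 + c(A(-5), 22))² = (-66 + (-3*(-5)²)*(-3*(-5)² + 22))² = (-66 + (-3*25)*(-3*25 + 22))² = (-66 - 75*(-75 + 22))² = (-66 - 75*(-53))² = (-66 + 3975)² = 3909² = 15280281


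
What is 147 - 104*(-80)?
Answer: 8467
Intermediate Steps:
147 - 104*(-80) = 147 + 8320 = 8467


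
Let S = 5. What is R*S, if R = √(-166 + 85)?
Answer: 45*I ≈ 45.0*I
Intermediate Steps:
R = 9*I (R = √(-81) = 9*I ≈ 9.0*I)
R*S = (9*I)*5 = 45*I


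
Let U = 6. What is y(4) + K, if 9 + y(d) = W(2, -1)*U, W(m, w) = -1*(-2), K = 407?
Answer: 410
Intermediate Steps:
W(m, w) = 2
y(d) = 3 (y(d) = -9 + 2*6 = -9 + 12 = 3)
y(4) + K = 3 + 407 = 410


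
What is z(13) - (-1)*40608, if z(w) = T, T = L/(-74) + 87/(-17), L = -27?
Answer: 51078885/1258 ≈ 40603.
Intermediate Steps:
T = -5979/1258 (T = -27/(-74) + 87/(-17) = -27*(-1/74) + 87*(-1/17) = 27/74 - 87/17 = -5979/1258 ≈ -4.7528)
z(w) = -5979/1258
z(13) - (-1)*40608 = -5979/1258 - (-1)*40608 = -5979/1258 - 1*(-40608) = -5979/1258 + 40608 = 51078885/1258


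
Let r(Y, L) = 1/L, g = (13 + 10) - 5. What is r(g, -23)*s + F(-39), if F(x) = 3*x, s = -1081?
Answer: -70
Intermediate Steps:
g = 18 (g = 23 - 5 = 18)
r(g, -23)*s + F(-39) = -1081/(-23) + 3*(-39) = -1/23*(-1081) - 117 = 47 - 117 = -70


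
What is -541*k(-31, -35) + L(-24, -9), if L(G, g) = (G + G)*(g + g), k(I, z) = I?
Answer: 17635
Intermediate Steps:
L(G, g) = 4*G*g (L(G, g) = (2*G)*(2*g) = 4*G*g)
-541*k(-31, -35) + L(-24, -9) = -541*(-31) + 4*(-24)*(-9) = 16771 + 864 = 17635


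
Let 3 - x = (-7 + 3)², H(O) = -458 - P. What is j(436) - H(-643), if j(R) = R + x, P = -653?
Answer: 228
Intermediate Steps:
H(O) = 195 (H(O) = -458 - 1*(-653) = -458 + 653 = 195)
x = -13 (x = 3 - (-7 + 3)² = 3 - 1*(-4)² = 3 - 1*16 = 3 - 16 = -13)
j(R) = -13 + R (j(R) = R - 13 = -13 + R)
j(436) - H(-643) = (-13 + 436) - 1*195 = 423 - 195 = 228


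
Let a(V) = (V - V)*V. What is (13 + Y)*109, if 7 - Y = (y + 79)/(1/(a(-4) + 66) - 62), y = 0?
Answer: 9486706/4091 ≈ 2318.9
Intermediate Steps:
a(V) = 0 (a(V) = 0*V = 0)
Y = 33851/4091 (Y = 7 - (0 + 79)/(1/(0 + 66) - 62) = 7 - 79/(1/66 - 62) = 7 - 79/(-4091/66) = 7 - 79*(-66)/4091 = 7 - 1*(-5214/4091) = 7 + 5214/4091 = 33851/4091 ≈ 8.2745)
(13 + Y)*109 = (13 + 33851/4091)*109 = (87034/4091)*109 = 9486706/4091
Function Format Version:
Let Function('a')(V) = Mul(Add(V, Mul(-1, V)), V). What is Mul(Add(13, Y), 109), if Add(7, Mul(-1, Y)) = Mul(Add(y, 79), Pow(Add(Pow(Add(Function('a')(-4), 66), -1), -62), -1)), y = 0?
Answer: Rational(9486706, 4091) ≈ 2318.9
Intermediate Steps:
Function('a')(V) = 0 (Function('a')(V) = Mul(0, V) = 0)
Y = Rational(33851, 4091) (Y = Add(7, Mul(-1, Mul(Add(0, 79), Pow(Add(Pow(Add(0, 66), -1), -62), -1)))) = Add(7, Mul(-1, Mul(79, Pow(Add(Pow(66, -1), -62), -1)))) = Add(7, Mul(-1, Mul(79, Pow(Add(Rational(1, 66), -62), -1)))) = Add(7, Mul(-1, Mul(79, Pow(Rational(-4091, 66), -1)))) = Add(7, Mul(-1, Mul(79, Rational(-66, 4091)))) = Add(7, Mul(-1, Rational(-5214, 4091))) = Add(7, Rational(5214, 4091)) = Rational(33851, 4091) ≈ 8.2745)
Mul(Add(13, Y), 109) = Mul(Add(13, Rational(33851, 4091)), 109) = Mul(Rational(87034, 4091), 109) = Rational(9486706, 4091)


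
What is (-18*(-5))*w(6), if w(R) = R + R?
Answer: 1080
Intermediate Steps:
w(R) = 2*R
(-18*(-5))*w(6) = (-18*(-5))*(2*6) = 90*12 = 1080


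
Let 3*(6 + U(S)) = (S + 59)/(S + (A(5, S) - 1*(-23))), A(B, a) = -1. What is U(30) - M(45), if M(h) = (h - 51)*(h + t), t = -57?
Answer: -12079/156 ≈ -77.429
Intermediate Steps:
M(h) = (-57 + h)*(-51 + h) (M(h) = (h - 51)*(h - 57) = (-51 + h)*(-57 + h) = (-57 + h)*(-51 + h))
U(S) = -6 + (59 + S)/(3*(22 + S)) (U(S) = -6 + ((S + 59)/(S + (-1 - 1*(-23))))/3 = -6 + ((59 + S)/(S + (-1 + 23)))/3 = -6 + ((59 + S)/(S + 22))/3 = -6 + ((59 + S)/(22 + S))/3 = -6 + (59 + S)/(3*(22 + S)))
U(30) - M(45) = (-337 - 17*30)/(3*(22 + 30)) - (2907 + 45² - 108*45) = (⅓)*(-337 - 510)/52 - (2907 + 2025 - 4860) = (⅓)*(1/52)*(-847) - 1*72 = -847/156 - 72 = -12079/156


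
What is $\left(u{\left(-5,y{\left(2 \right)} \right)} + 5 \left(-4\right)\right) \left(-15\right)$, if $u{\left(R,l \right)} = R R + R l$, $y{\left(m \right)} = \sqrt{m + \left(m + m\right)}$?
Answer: $-75 + 75 \sqrt{6} \approx 108.71$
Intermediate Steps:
$y{\left(m \right)} = \sqrt{3} \sqrt{m}$ ($y{\left(m \right)} = \sqrt{m + 2 m} = \sqrt{3 m} = \sqrt{3} \sqrt{m}$)
$u{\left(R,l \right)} = R^{2} + R l$
$\left(u{\left(-5,y{\left(2 \right)} \right)} + 5 \left(-4\right)\right) \left(-15\right) = \left(- 5 \left(-5 + \sqrt{3} \sqrt{2}\right) + 5 \left(-4\right)\right) \left(-15\right) = \left(- 5 \left(-5 + \sqrt{6}\right) - 20\right) \left(-15\right) = \left(\left(25 - 5 \sqrt{6}\right) - 20\right) \left(-15\right) = \left(5 - 5 \sqrt{6}\right) \left(-15\right) = -75 + 75 \sqrt{6}$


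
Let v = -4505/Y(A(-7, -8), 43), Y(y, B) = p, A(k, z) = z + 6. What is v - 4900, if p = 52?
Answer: -259305/52 ≈ -4986.6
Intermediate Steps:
A(k, z) = 6 + z
Y(y, B) = 52
v = -4505/52 ≈ -86.635
v - 4900 = -4505/52 - 4900 = -259305/52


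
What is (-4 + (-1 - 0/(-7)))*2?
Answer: -10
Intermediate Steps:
(-4 + (-1 - 0/(-7)))*2 = (-4 + (-1 - 0*(-1)/7))*2 = (-4 + (-1 - 1*0))*2 = (-4 + (-1 + 0))*2 = (-4 - 1)*2 = -5*2 = -10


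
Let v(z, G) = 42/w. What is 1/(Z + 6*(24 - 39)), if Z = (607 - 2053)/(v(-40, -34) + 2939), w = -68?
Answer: -99905/9040614 ≈ -0.011051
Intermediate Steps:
v(z, G) = -21/34 (v(z, G) = 42/(-68) = 42*(-1/68) = -21/34)
Z = -49164/99905 (Z = (607 - 2053)/(-21/34 + 2939) = -1446/99905/34 = -1446*34/99905 = -49164/99905 ≈ -0.49211)
1/(Z + 6*(24 - 39)) = 1/(-49164/99905 + 6*(24 - 39)) = 1/(-49164/99905 + 6*(-15)) = 1/(-49164/99905 - 90) = 1/(-9040614/99905) = -99905/9040614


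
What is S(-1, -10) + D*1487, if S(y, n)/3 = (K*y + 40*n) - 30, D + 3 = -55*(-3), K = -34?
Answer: 239706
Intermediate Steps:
D = 162 (D = -3 - 55*(-3) = -3 + 165 = 162)
S(y, n) = -90 - 102*y + 120*n (S(y, n) = 3*((-34*y + 40*n) - 30) = 3*(-30 - 34*y + 40*n) = -90 - 102*y + 120*n)
S(-1, -10) + D*1487 = (-90 - 102*(-1) + 120*(-10)) + 162*1487 = (-90 + 102 - 1200) + 240894 = -1188 + 240894 = 239706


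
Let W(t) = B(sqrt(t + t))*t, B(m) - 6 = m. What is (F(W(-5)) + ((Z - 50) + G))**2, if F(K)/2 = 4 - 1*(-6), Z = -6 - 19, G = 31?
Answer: 576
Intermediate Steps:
Z = -25
B(m) = 6 + m
W(t) = t*(6 + sqrt(2)*sqrt(t)) (W(t) = (6 + sqrt(t + t))*t = (6 + sqrt(2*t))*t = (6 + sqrt(2)*sqrt(t))*t = t*(6 + sqrt(2)*sqrt(t)))
F(K) = 20 (F(K) = 2*(4 - 1*(-6)) = 2*(4 + 6) = 2*10 = 20)
(F(W(-5)) + ((Z - 50) + G))**2 = (20 + ((-25 - 50) + 31))**2 = (20 + (-75 + 31))**2 = (20 - 44)**2 = (-24)**2 = 576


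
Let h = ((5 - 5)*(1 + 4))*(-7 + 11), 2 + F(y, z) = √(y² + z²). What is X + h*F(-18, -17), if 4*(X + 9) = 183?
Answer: 147/4 ≈ 36.750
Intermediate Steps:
F(y, z) = -2 + √(y² + z²)
X = 147/4 (X = -9 + (¼)*183 = -9 + 183/4 = 147/4 ≈ 36.750)
h = 0 (h = (0*5)*4 = 0*4 = 0)
X + h*F(-18, -17) = 147/4 + 0*(-2 + √((-18)² + (-17)²)) = 147/4 + 0*(-2 + √(324 + 289)) = 147/4 + 0*(-2 + √613) = 147/4 + 0 = 147/4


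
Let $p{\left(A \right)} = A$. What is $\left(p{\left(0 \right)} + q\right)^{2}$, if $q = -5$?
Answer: $25$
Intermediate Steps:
$\left(p{\left(0 \right)} + q\right)^{2} = \left(0 - 5\right)^{2} = \left(-5\right)^{2} = 25$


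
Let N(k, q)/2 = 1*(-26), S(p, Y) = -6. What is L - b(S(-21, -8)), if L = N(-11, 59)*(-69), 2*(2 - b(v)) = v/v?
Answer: 7173/2 ≈ 3586.5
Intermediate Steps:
N(k, q) = -52 (N(k, q) = 2*(1*(-26)) = 2*(-26) = -52)
b(v) = 3/2 (b(v) = 2 - v/(2*v) = 2 - 1/2*1 = 2 - 1/2 = 3/2)
L = 3588 (L = -52*(-69) = 3588)
L - b(S(-21, -8)) = 3588 - 1*3/2 = 3588 - 3/2 = 7173/2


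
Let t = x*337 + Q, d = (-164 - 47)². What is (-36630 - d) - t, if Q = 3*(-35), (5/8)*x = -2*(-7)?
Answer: -442974/5 ≈ -88595.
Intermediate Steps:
x = 112/5 (x = 8*(-2*(-7))/5 = (8/5)*14 = 112/5 ≈ 22.400)
d = 44521 (d = (-211)² = 44521)
Q = -105
t = 37219/5 (t = (112/5)*337 - 105 = 37744/5 - 105 = 37219/5 ≈ 7443.8)
(-36630 - d) - t = (-36630 - 1*44521) - 1*37219/5 = (-36630 - 44521) - 37219/5 = -81151 - 37219/5 = -442974/5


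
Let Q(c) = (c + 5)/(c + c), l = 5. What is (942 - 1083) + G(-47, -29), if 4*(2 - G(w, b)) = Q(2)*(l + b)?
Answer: -257/2 ≈ -128.50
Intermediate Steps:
Q(c) = (5 + c)/(2*c) (Q(c) = (5 + c)/((2*c)) = (5 + c)*(1/(2*c)) = (5 + c)/(2*c))
G(w, b) = -3/16 - 7*b/16 (G(w, b) = 2 - (1/2)*(5 + 2)/2*(5 + b)/4 = 2 - (1/2)*(1/2)*7*(5 + b)/4 = 2 - 7*(5 + b)/16 = 2 - (35/4 + 7*b/4)/4 = 2 + (-35/16 - 7*b/16) = -3/16 - 7*b/16)
(942 - 1083) + G(-47, -29) = (942 - 1083) + (-3/16 - 7/16*(-29)) = -141 + (-3/16 + 203/16) = -141 + 25/2 = -257/2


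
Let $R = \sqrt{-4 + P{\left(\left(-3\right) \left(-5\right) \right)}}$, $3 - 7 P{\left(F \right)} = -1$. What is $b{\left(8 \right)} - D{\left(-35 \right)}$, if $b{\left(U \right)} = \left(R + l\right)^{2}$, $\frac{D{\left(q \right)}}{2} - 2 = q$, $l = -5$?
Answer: $\frac{613}{7} - \frac{20 i \sqrt{42}}{7} \approx 87.571 - 18.516 i$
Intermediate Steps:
$D{\left(q \right)} = 4 + 2 q$
$P{\left(F \right)} = \frac{4}{7}$ ($P{\left(F \right)} = \frac{3}{7} - - \frac{1}{7} = \frac{3}{7} + \frac{1}{7} = \frac{4}{7}$)
$R = \frac{2 i \sqrt{42}}{7}$ ($R = \sqrt{-4 + \frac{4}{7}} = \sqrt{- \frac{24}{7}} = \frac{2 i \sqrt{42}}{7} \approx 1.8516 i$)
$b{\left(U \right)} = \left(-5 + \frac{2 i \sqrt{42}}{7}\right)^{2}$ ($b{\left(U \right)} = \left(\frac{2 i \sqrt{42}}{7} - 5\right)^{2} = \left(-5 + \frac{2 i \sqrt{42}}{7}\right)^{2}$)
$b{\left(8 \right)} - D{\left(-35 \right)} = \left(\frac{151}{7} - \frac{20 i \sqrt{42}}{7}\right) - \left(4 + 2 \left(-35\right)\right) = \left(\frac{151}{7} - \frac{20 i \sqrt{42}}{7}\right) - \left(4 - 70\right) = \left(\frac{151}{7} - \frac{20 i \sqrt{42}}{7}\right) - -66 = \left(\frac{151}{7} - \frac{20 i \sqrt{42}}{7}\right) + 66 = \frac{613}{7} - \frac{20 i \sqrt{42}}{7}$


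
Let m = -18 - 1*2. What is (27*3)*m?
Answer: -1620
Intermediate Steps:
m = -20 (m = -18 - 2 = -20)
(27*3)*m = (27*3)*(-20) = 81*(-20) = -1620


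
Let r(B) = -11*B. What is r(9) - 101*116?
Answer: -11815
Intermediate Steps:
r(9) - 101*116 = -11*9 - 101*116 = -99 - 11716 = -11815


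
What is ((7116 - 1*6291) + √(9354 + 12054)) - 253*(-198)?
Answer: 50919 + 4*√1338 ≈ 51065.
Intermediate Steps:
((7116 - 1*6291) + √(9354 + 12054)) - 253*(-198) = ((7116 - 6291) + √21408) + 50094 = (825 + 4*√1338) + 50094 = 50919 + 4*√1338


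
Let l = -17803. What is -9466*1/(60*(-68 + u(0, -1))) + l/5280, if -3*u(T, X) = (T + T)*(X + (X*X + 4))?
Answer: -94399/89760 ≈ -1.0517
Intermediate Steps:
u(T, X) = -2*T*(4 + X + X²)/3 (u(T, X) = -(T + T)*(X + (X*X + 4))/3 = -2*T*(X + (X² + 4))/3 = -2*T*(X + (4 + X²))/3 = -2*T*(4 + X + X²)/3)
-9466*1/(60*(-68 + u(0, -1))) + l/5280 = -9466*1/(60*(-68 - ⅔*0*(4 - 1 + (-1)²))) - 17803/5280 = -9466*1/(60*(-68 - ⅔*0*(4 - 1 + 1))) - 17803*1/5280 = -9466*1/(60*(-68 - ⅔*0*4)) - 17803/5280 = -9466*1/(60*(-68 + 0)) - 17803/5280 = -9466/(60*(-68)) - 17803/5280 = -9466/(-4080) - 17803/5280 = -9466*(-1/4080) - 17803/5280 = 4733/2040 - 17803/5280 = -94399/89760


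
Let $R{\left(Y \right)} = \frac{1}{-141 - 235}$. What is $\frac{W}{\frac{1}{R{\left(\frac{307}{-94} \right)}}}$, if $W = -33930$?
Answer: $\frac{16965}{188} \approx 90.239$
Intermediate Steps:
$R{\left(Y \right)} = - \frac{1}{376}$ ($R{\left(Y \right)} = \frac{1}{-376} = - \frac{1}{376}$)
$\frac{W}{\frac{1}{R{\left(\frac{307}{-94} \right)}}} = - \frac{33930}{\frac{1}{- \frac{1}{376}}} = - \frac{33930}{-376} = \left(-33930\right) \left(- \frac{1}{376}\right) = \frac{16965}{188}$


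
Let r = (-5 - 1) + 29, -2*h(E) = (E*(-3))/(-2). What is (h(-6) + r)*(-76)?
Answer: -2090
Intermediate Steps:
h(E) = -3*E/4 (h(E) = -E*(-3)/(2*(-2)) = -(-3*E)*(-1)/(2*2) = -3*E/4)
r = 23 (r = -6 + 29 = 23)
(h(-6) + r)*(-76) = (-¾*(-6) + 23)*(-76) = (9/2 + 23)*(-76) = (55/2)*(-76) = -2090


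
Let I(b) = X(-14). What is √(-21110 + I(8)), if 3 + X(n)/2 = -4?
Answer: 2*I*√5281 ≈ 145.34*I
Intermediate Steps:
X(n) = -14 (X(n) = -6 + 2*(-4) = -6 - 8 = -14)
I(b) = -14
√(-21110 + I(8)) = √(-21110 - 14) = √(-21124) = 2*I*√5281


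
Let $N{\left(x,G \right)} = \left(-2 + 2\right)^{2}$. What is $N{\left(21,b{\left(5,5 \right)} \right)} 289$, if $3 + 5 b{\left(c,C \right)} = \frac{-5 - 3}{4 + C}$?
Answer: $0$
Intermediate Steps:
$b{\left(c,C \right)} = - \frac{3}{5} - \frac{8}{5 \left(4 + C\right)}$ ($b{\left(c,C \right)} = - \frac{3}{5} + \frac{\left(-5 - 3\right) \frac{1}{4 + C}}{5} = - \frac{3}{5} + \frac{\left(-8\right) \frac{1}{4 + C}}{5} = - \frac{3}{5} - \frac{8}{5 \left(4 + C\right)}$)
$N{\left(x,G \right)} = 0$ ($N{\left(x,G \right)} = 0^{2} = 0$)
$N{\left(21,b{\left(5,5 \right)} \right)} 289 = 0 \cdot 289 = 0$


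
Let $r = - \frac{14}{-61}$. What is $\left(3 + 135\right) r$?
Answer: $\frac{1932}{61} \approx 31.672$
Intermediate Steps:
$r = \frac{14}{61}$ ($r = \left(-14\right) \left(- \frac{1}{61}\right) = \frac{14}{61} \approx 0.22951$)
$\left(3 + 135\right) r = \left(3 + 135\right) \frac{14}{61} = 138 \cdot \frac{14}{61} = \frac{1932}{61}$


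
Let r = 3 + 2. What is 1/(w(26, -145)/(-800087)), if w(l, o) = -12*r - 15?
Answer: 800087/75 ≈ 10668.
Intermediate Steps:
r = 5
w(l, o) = -75 (w(l, o) = -12*5 - 15 = -60 - 15 = -75)
1/(w(26, -145)/(-800087)) = 1/(-75/(-800087)) = 1/(-75*(-1/800087)) = 1/(75/800087) = 800087/75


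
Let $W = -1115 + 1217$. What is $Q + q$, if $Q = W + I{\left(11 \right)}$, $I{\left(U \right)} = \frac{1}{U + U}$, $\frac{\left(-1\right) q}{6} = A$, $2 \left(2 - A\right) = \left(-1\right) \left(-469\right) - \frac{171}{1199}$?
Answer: $\frac{3588889}{2398} \approx 1496.6$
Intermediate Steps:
$A = - \frac{278682}{1199}$ ($A = 2 - \frac{\left(-1\right) \left(-469\right) - \frac{171}{1199}}{2} = 2 - \frac{469 - 171 \cdot \frac{1}{1199}}{2} = 2 - \frac{469 - \frac{171}{1199}}{2} = 2 - \frac{281080}{1199} = - \frac{278682}{1199} \approx -232.43$)
$q = \frac{1672092}{1199}$ ($q = \left(-6\right) \left(- \frac{278682}{1199}\right) = \frac{1672092}{1199} \approx 1394.6$)
$I{\left(U \right)} = \frac{1}{2 U}$
$W = 102$
$Q = \frac{2245}{22}$ ($Q = 102 + \frac{1}{2 \cdot 11} = 102 + \frac{1}{2} \cdot \frac{1}{11} = 102 + \frac{1}{22} = \frac{2245}{22} \approx 102.05$)
$Q + q = \frac{2245}{22} + \frac{1672092}{1199} = \frac{3588889}{2398}$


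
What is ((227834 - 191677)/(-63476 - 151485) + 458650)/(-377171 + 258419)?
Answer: -98591826493/25527048672 ≈ -3.8622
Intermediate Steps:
((227834 - 191677)/(-63476 - 151485) + 458650)/(-377171 + 258419) = (36157/(-214961) + 458650)/(-118752) = (36157*(-1/214961) + 458650)*(-1/118752) = (-36157/214961 + 458650)*(-1/118752) = (98591826493/214961)*(-1/118752) = -98591826493/25527048672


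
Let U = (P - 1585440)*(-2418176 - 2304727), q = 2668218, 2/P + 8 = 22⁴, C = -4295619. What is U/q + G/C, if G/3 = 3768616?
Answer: 418588768182506384927203/149159339218488312 ≈ 2.8063e+6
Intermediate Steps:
G = 11305848 (G = 3*3768616 = 11305848)
P = 1/117124 (P = 2/(-8 + 22⁴) = 2/(-8 + 234256) = 2/234248 = 2*(1/234248) = 1/117124 ≈ 8.5380e-6)
U = 877010378913924777/117124 (U = (1/117124 - 1585440)*(-2418176 - 2304727) = -185693074559/117124*(-4722903) = 877010378913924777/117124 ≈ 7.4879e+12)
U/q + G/C = (877010378913924777/117124)/2668218 + 11305848/(-4295619) = (877010378913924777/117124)*(1/2668218) + 11305848*(-1/4295619) = 292336792971308259/104170788344 - 3768616/1431873 = 418588768182506384927203/149159339218488312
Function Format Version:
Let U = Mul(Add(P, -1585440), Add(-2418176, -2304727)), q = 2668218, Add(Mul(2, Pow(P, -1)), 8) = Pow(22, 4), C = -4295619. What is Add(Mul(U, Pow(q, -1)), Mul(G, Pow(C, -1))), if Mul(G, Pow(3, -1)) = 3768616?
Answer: Rational(418588768182506384927203, 149159339218488312) ≈ 2.8063e+6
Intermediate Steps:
G = 11305848 (G = Mul(3, 3768616) = 11305848)
P = Rational(1, 117124) (P = Mul(2, Pow(Add(-8, Pow(22, 4)), -1)) = Mul(2, Pow(Add(-8, 234256), -1)) = Mul(2, Pow(234248, -1)) = Mul(2, Rational(1, 234248)) = Rational(1, 117124) ≈ 8.5380e-6)
U = Rational(877010378913924777, 117124) (U = Mul(Add(Rational(1, 117124), -1585440), Add(-2418176, -2304727)) = Mul(Rational(-185693074559, 117124), -4722903) = Rational(877010378913924777, 117124) ≈ 7.4879e+12)
Add(Mul(U, Pow(q, -1)), Mul(G, Pow(C, -1))) = Add(Mul(Rational(877010378913924777, 117124), Pow(2668218, -1)), Mul(11305848, Pow(-4295619, -1))) = Add(Mul(Rational(877010378913924777, 117124), Rational(1, 2668218)), Mul(11305848, Rational(-1, 4295619))) = Add(Rational(292336792971308259, 104170788344), Rational(-3768616, 1431873)) = Rational(418588768182506384927203, 149159339218488312)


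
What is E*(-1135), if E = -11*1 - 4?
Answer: 17025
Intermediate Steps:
E = -15 (E = -11 - 4 = -15)
E*(-1135) = -15*(-1135) = 17025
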